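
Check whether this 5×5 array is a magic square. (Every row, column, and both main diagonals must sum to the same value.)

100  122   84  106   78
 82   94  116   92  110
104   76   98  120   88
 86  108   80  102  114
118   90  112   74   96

No — row 5 sums to 490 but row 3 sums to 486.

Row 1: 100 + 122 + 84 + 106 + 78 = 490.
Row 2: 82 + 94 + 116 + 92 + 110 = 494.
Row 3: 104 + 76 + 98 + 120 + 88 = 486.
Row 4: 86 + 108 + 80 + 102 + 114 = 490.
Row 5: 118 + 90 + 112 + 74 + 96 = 490.
Column 1: 100 + 82 + 104 + 86 + 118 = 490.
Column 2: 122 + 94 + 76 + 108 + 90 = 490.
Column 3: 84 + 116 + 98 + 80 + 112 = 490.
Column 4: 106 + 92 + 120 + 102 + 74 = 494.
Column 5: 78 + 110 + 88 + 114 + 96 = 486.
Main diagonal: 100 + 94 + 98 + 102 + 96 = 490.
Anti-diagonal: 78 + 92 + 98 + 108 + 118 = 494.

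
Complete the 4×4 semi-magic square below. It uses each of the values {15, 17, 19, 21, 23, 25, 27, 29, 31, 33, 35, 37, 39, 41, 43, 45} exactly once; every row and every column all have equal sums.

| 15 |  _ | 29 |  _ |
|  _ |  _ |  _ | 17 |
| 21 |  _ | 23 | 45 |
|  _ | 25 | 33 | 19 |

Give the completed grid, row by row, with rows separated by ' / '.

The 16 entries sum to 480, so each line sums to 480/4 = 120.
The remaining cell in row 3 is (3,2) = 120 − 89 = 31.
Row 4 needs 120; the known cells sum to 77, so (4,1) = 43.
Using column 1: 15 + 21 + 43 + ? → (2,1) = 120 − 79 = 41.
Column 3 must total 120; the given cells sum to 85, so (2,3) = 35.
From column 4, 120 − (17 + 45 + 19) gives (1,4) = 39.
The remaining cell in row 1 is (1,2) = 120 − 83 = 37.
Row 2 must total 120; the given cells sum to 93, so (2,2) = 27.

15 37 29 39 / 41 27 35 17 / 21 31 23 45 / 43 25 33 19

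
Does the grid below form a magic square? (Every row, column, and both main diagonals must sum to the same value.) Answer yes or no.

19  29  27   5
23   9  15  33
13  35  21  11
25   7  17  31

Row 1: 19 + 29 + 27 + 5 = 80.
Row 2: 23 + 9 + 15 + 33 = 80.
Row 3: 13 + 35 + 21 + 11 = 80.
Row 4: 25 + 7 + 17 + 31 = 80.
Column 1: 19 + 23 + 13 + 25 = 80.
Column 2: 29 + 9 + 35 + 7 = 80.
Column 3: 27 + 15 + 21 + 17 = 80.
Column 4: 5 + 33 + 11 + 31 = 80.
Main diagonal: 19 + 9 + 21 + 31 = 80.
Anti-diagonal: 5 + 15 + 35 + 25 = 80.
All lines sum to 80.

Yes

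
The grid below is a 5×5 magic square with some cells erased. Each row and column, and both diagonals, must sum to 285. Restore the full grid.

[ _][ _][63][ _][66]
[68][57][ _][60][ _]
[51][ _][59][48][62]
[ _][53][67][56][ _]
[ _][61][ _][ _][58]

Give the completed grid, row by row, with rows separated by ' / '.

55 49 63 52 66 / 68 57 46 60 54 / 51 65 59 48 62 / 64 53 67 56 45 / 47 61 50 69 58

The remaining cell in row 3 is (3,2) = 285 − 220 = 65.
From column 2, 285 − (57 + 65 + 53 + 61) gives (1,2) = 49.
Main diagonal: 57 + 59 + 56 + 58 + ? = 285, so (1,1) = 55.
Anti-diagonal: 66 + 60 + 59 + 53 + ? = 285, so (5,1) = 47.
From row 1, 285 − (55 + 49 + 63 + 66) gives (1,4) = 52.
Using column 1: 55 + 68 + 51 + 47 + ? → (4,1) = 285 − 221 = 64.
Using column 4: 52 + 60 + 48 + 56 + ? → (5,4) = 285 − 216 = 69.
The remaining cell in row 4 is (4,5) = 285 − 240 = 45.
Row 5 needs 285; the known cells sum to 235, so (5,3) = 50.
The remaining cell in column 3 is (2,3) = 285 − 239 = 46.
Using column 5: 66 + 62 + 45 + 58 + ? → (2,5) = 285 − 231 = 54.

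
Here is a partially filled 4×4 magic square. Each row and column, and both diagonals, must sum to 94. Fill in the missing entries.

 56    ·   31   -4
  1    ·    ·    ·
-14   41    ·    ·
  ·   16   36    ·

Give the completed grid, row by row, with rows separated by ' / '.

Row 1: 56 + 31 + (-4) + ? = 94, so (1,2) = 11.
Column 1 needs 94; the known cells sum to 43, so (4,1) = 51.
Using column 2: 11 + 41 + 16 + ? → (2,2) = 94 − 68 = 26.
Anti-diagonal must total 94; the given cells sum to 88, so (2,3) = 6.
Row 2 must total 94; the given cells sum to 33, so (2,4) = 61.
Row 4 needs 94; the known cells sum to 103, so (4,4) = -9.
Column 3 must total 94; the given cells sum to 73, so (3,3) = 21.
Column 4: -4 + 61 + (-9) + ? = 94, so (3,4) = 46.

56 11 31 -4 / 1 26 6 61 / -14 41 21 46 / 51 16 36 -9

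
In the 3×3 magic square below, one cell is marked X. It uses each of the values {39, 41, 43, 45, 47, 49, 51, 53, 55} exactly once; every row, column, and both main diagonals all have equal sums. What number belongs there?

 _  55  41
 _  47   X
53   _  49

51

The 9 entries sum to 423, so each line sums to 423/3 = 141.
The remaining cell in row 1 is (1,1) = 141 − 96 = 45.
The remaining cell in row 3 is (3,2) = 141 − 102 = 39.
Column 1 must total 141; the given cells sum to 98, so (2,1) = 43.
Column 3: 41 + 49 + ? = 141, so (2,3) = 51.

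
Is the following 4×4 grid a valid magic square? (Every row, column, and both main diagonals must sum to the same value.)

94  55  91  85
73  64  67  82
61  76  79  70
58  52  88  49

Row 1: 94 + 55 + 91 + 85 = 325.
Row 2: 73 + 64 + 67 + 82 = 286.
Row 3: 61 + 76 + 79 + 70 = 286.
Row 4: 58 + 52 + 88 + 49 = 247.
Column 1: 94 + 73 + 61 + 58 = 286.
Column 2: 55 + 64 + 76 + 52 = 247.
Column 3: 91 + 67 + 79 + 88 = 325.
Column 4: 85 + 82 + 70 + 49 = 286.
Main diagonal: 94 + 64 + 79 + 49 = 286.
Anti-diagonal: 85 + 67 + 76 + 58 = 286.

No — row 4 sums to 247 but row 3 sums to 286.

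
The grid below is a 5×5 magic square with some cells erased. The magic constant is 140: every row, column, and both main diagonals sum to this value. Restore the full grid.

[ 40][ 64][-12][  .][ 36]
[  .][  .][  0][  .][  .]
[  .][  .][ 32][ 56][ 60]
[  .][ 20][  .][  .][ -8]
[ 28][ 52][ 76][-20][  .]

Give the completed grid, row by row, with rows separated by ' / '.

40 64 -12 12 36 / 72 -4 0 24 48 / -16 8 32 56 60 / 16 20 44 68 -8 / 28 52 76 -20 4

Row 1 needs 140; the known cells sum to 128, so (1,4) = 12.
Using row 5: 28 + 52 + 76 + (-20) + ? → (5,5) = 140 − 136 = 4.
From column 3, 140 − (-12 + 0 + 32 + 76) gives (4,3) = 44.
The remaining cell in column 5 is (2,5) = 140 − 92 = 48.
The remaining cell in anti-diagonal is (2,4) = 140 − 116 = 24.
From column 4, 140 − (12 + 24 + 56 + (-20)) gives (4,4) = 68.
Using main diagonal: 40 + 32 + 68 + 4 + ? → (2,2) = 140 − 144 = -4.
The remaining cell in row 2 is (2,1) = 140 − 68 = 72.
Row 4 needs 140; the known cells sum to 124, so (4,1) = 16.
Column 1 needs 140; the known cells sum to 156, so (3,1) = -16.
Column 2 needs 140; the known cells sum to 132, so (3,2) = 8.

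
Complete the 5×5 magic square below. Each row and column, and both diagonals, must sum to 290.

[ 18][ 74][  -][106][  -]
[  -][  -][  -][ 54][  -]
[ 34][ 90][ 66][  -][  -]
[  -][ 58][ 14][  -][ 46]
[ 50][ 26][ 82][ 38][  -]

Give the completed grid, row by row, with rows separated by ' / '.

18 74 30 106 62 / 86 42 98 54 10 / 34 90 66 22 78 / 102 58 14 70 46 / 50 26 82 38 94

Row 5: 50 + 26 + 82 + 38 + ? = 290, so (5,5) = 94.
Using column 2: 74 + 90 + 58 + 26 + ? → (2,2) = 290 − 248 = 42.
Main diagonal needs 290; the known cells sum to 220, so (4,4) = 70.
Anti-diagonal needs 290; the known cells sum to 228, so (1,5) = 62.
Row 1 needs 290; the known cells sum to 260, so (1,3) = 30.
The remaining cell in row 4 is (4,1) = 290 − 188 = 102.
The remaining cell in column 1 is (2,1) = 290 − 204 = 86.
Column 3 needs 290; the known cells sum to 192, so (2,3) = 98.
The remaining cell in column 4 is (3,4) = 290 − 268 = 22.
From row 2, 290 − (86 + 42 + 98 + 54) gives (2,5) = 10.
Row 3 must total 290; the given cells sum to 212, so (3,5) = 78.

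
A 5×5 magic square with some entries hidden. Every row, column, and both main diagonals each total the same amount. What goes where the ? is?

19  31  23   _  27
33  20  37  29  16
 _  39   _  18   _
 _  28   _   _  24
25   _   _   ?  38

21

Row 2 is complete and sums to 135; that is the magic constant.
Row 1: 19 + 31 + 23 + 27 + ? = 135, so (1,4) = 35.
Column 2 must total 135; the given cells sum to 118, so (5,2) = 17.
Column 5 needs 135; the known cells sum to 105, so (3,5) = 30.
Anti-diagonal: 27 + 29 + 28 + 25 + ? = 135, so (3,3) = 26.
Row 3 must total 135; the given cells sum to 113, so (3,1) = 22.
Column 1 needs 135; the known cells sum to 99, so (4,1) = 36.
Main diagonal must total 135; the given cells sum to 103, so (4,4) = 32.
Row 4 must total 135; the given cells sum to 120, so (4,3) = 15.
From column 3, 135 − (23 + 37 + 26 + 15) gives (5,3) = 34.
Column 4 needs 135; the known cells sum to 114, so (5,4) = 21.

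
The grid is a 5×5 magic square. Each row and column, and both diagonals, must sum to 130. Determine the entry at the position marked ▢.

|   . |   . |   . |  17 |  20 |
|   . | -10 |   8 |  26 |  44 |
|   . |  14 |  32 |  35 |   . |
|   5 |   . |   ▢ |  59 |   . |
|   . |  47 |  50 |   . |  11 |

41

Using row 2: -10 + 8 + 26 + 44 + ? → (2,1) = 130 − 68 = 62.
Using column 4: 17 + 26 + 35 + 59 + ? → (5,4) = 130 − 137 = -7.
Main diagonal must total 130; the given cells sum to 92, so (1,1) = 38.
From row 5, 130 − (47 + 50 + (-7) + 11) gives (5,1) = 29.
The remaining cell in column 1 is (3,1) = 130 − 134 = -4.
Anti-diagonal needs 130; the known cells sum to 107, so (4,2) = 23.
Row 3 must total 130; the given cells sum to 77, so (3,5) = 53.
Using column 2: -10 + 14 + 23 + 47 + ? → (1,2) = 130 − 74 = 56.
Column 5 must total 130; the given cells sum to 128, so (4,5) = 2.
Using row 1: 38 + 56 + 17 + 20 + ? → (1,3) = 130 − 131 = -1.
Row 4 must total 130; the given cells sum to 89, so (4,3) = 41.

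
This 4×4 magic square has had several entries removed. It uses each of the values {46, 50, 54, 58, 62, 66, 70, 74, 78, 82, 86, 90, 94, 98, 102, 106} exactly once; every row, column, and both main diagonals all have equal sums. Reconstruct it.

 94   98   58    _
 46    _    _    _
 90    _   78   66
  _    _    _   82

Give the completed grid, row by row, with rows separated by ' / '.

94 98 58 54 / 46 50 106 102 / 90 70 78 66 / 74 86 62 82

The 16 entries sum to 1216, so each line sums to 1216/4 = 304.
Row 1: 94 + 98 + 58 + ? = 304, so (1,4) = 54.
From row 3, 304 − (90 + 78 + 66) gives (3,2) = 70.
The remaining cell in column 1 is (4,1) = 304 − 230 = 74.
The remaining cell in column 4 is (2,4) = 304 − 202 = 102.
The remaining cell in main diagonal is (2,2) = 304 − 254 = 50.
The remaining cell in anti-diagonal is (2,3) = 304 − 198 = 106.
Column 2: 98 + 50 + 70 + ? = 304, so (4,2) = 86.
Column 3 must total 304; the given cells sum to 242, so (4,3) = 62.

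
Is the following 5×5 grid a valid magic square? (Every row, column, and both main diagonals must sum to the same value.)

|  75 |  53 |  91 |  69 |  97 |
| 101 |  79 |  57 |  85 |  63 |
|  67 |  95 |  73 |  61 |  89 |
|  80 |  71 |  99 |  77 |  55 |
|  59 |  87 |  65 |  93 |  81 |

Row 1: 75 + 53 + 91 + 69 + 97 = 385.
Row 2: 101 + 79 + 57 + 85 + 63 = 385.
Row 3: 67 + 95 + 73 + 61 + 89 = 385.
Row 4: 80 + 71 + 99 + 77 + 55 = 382.
Row 5: 59 + 87 + 65 + 93 + 81 = 385.
Column 1: 75 + 101 + 67 + 80 + 59 = 382.
Column 2: 53 + 79 + 95 + 71 + 87 = 385.
Column 3: 91 + 57 + 73 + 99 + 65 = 385.
Column 4: 69 + 85 + 61 + 77 + 93 = 385.
Column 5: 97 + 63 + 89 + 55 + 81 = 385.
Main diagonal: 75 + 79 + 73 + 77 + 81 = 385.
Anti-diagonal: 97 + 85 + 73 + 71 + 59 = 385.

No — row 1 sums to 385 but column 1 sums to 382.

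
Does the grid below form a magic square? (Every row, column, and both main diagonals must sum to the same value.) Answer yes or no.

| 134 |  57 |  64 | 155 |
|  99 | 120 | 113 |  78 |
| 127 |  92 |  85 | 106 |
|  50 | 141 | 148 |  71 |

Yes

Row 1: 134 + 57 + 64 + 155 = 410.
Row 2: 99 + 120 + 113 + 78 = 410.
Row 3: 127 + 92 + 85 + 106 = 410.
Row 4: 50 + 141 + 148 + 71 = 410.
Column 1: 134 + 99 + 127 + 50 = 410.
Column 2: 57 + 120 + 92 + 141 = 410.
Column 3: 64 + 113 + 85 + 148 = 410.
Column 4: 155 + 78 + 106 + 71 = 410.
Main diagonal: 134 + 120 + 85 + 71 = 410.
Anti-diagonal: 155 + 113 + 92 + 50 = 410.
All lines sum to 410.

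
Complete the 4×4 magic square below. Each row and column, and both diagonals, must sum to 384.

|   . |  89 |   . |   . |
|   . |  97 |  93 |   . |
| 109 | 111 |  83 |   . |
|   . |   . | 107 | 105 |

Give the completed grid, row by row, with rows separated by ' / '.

99 89 101 95 / 91 97 93 103 / 109 111 83 81 / 85 87 107 105

From row 3, 384 − (109 + 111 + 83) gives (3,4) = 81.
Using column 2: 89 + 97 + 111 + ? → (4,2) = 384 − 297 = 87.
Column 3 must total 384; the given cells sum to 283, so (1,3) = 101.
Main diagonal must total 384; the given cells sum to 285, so (1,1) = 99.
Row 1 must total 384; the given cells sum to 289, so (1,4) = 95.
From row 4, 384 − (87 + 107 + 105) gives (4,1) = 85.
Column 1 must total 384; the given cells sum to 293, so (2,1) = 91.
The remaining cell in column 4 is (2,4) = 384 − 281 = 103.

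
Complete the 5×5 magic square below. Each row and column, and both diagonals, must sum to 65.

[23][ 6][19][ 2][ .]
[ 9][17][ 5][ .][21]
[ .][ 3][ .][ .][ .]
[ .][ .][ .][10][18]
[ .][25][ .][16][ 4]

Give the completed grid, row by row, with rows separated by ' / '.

From row 1, 65 − (23 + 6 + 19 + 2) gives (1,5) = 15.
From row 2, 65 − (9 + 17 + 5 + 21) gives (2,4) = 13.
Column 2: 6 + 17 + 3 + 25 + ? = 65, so (4,2) = 14.
Using column 4: 2 + 13 + 10 + 16 + ? → (3,4) = 65 − 41 = 24.
The remaining cell in column 5 is (3,5) = 65 − 58 = 7.
The remaining cell in main diagonal is (3,3) = 65 − 54 = 11.
Anti-diagonal: 15 + 13 + 11 + 14 + ? = 65, so (5,1) = 12.
Row 3: 3 + 11 + 24 + 7 + ? = 65, so (3,1) = 20.
Row 5 must total 65; the given cells sum to 57, so (5,3) = 8.
Column 1: 23 + 9 + 20 + 12 + ? = 65, so (4,1) = 1.
Column 3: 19 + 5 + 11 + 8 + ? = 65, so (4,3) = 22.

23 6 19 2 15 / 9 17 5 13 21 / 20 3 11 24 7 / 1 14 22 10 18 / 12 25 8 16 4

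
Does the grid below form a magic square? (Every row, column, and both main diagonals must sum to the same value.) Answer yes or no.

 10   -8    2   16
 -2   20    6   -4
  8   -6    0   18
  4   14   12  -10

Yes

Row 1: 10 + (-8) + 2 + 16 = 20.
Row 2: -2 + 20 + 6 + (-4) = 20.
Row 3: 8 + (-6) + 0 + 18 = 20.
Row 4: 4 + 14 + 12 + (-10) = 20.
Column 1: 10 + (-2) + 8 + 4 = 20.
Column 2: -8 + 20 + (-6) + 14 = 20.
Column 3: 2 + 6 + 0 + 12 = 20.
Column 4: 16 + (-4) + 18 + (-10) = 20.
Main diagonal: 10 + 20 + 0 + (-10) = 20.
Anti-diagonal: 16 + 6 + (-6) + 4 = 20.
All lines sum to 20.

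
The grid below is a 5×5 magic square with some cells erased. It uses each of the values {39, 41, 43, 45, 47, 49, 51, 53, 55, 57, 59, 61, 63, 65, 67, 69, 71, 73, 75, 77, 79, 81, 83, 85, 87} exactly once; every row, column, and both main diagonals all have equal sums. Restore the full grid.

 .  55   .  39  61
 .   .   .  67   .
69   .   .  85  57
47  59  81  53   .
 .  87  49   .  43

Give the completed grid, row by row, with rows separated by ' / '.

83 55 77 39 61 / 51 73 45 67 79 / 69 41 63 85 57 / 47 59 81 53 75 / 65 87 49 71 43

The 25 entries sum to 1575, so each line sums to 1575/5 = 315.
Row 4 needs 315; the known cells sum to 240, so (4,5) = 75.
Column 4: 39 + 67 + 85 + 53 + ? = 315, so (5,4) = 71.
The remaining cell in column 5 is (2,5) = 315 − 236 = 79.
Row 5: 87 + 49 + 71 + 43 + ? = 315, so (5,1) = 65.
From anti-diagonal, 315 − (61 + 67 + 59 + 65) gives (3,3) = 63.
Row 3: 69 + 63 + 85 + 57 + ? = 315, so (3,2) = 41.
Column 2: 55 + 41 + 59 + 87 + ? = 315, so (2,2) = 73.
The remaining cell in main diagonal is (1,1) = 315 − 232 = 83.
Row 1 must total 315; the given cells sum to 238, so (1,3) = 77.
From column 1, 315 − (83 + 69 + 47 + 65) gives (2,1) = 51.
Column 3 needs 315; the known cells sum to 270, so (2,3) = 45.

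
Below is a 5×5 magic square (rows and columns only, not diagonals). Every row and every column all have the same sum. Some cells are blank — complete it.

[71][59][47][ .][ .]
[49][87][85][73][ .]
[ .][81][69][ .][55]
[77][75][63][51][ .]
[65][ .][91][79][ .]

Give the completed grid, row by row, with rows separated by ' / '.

71 59 47 95 83 / 49 87 85 73 61 / 93 81 69 57 55 / 77 75 63 51 89 / 65 53 91 79 67

Column 3 is already complete: 47 + 85 + 69 + 63 + 91 = 355, so that is the magic constant.
The remaining cell in row 2 is (2,5) = 355 − 294 = 61.
Row 4 must total 355; the given cells sum to 266, so (4,5) = 89.
Column 1: 71 + 49 + 77 + 65 + ? = 355, so (3,1) = 93.
The remaining cell in column 2 is (5,2) = 355 − 302 = 53.
Row 3 needs 355; the known cells sum to 298, so (3,4) = 57.
Using row 5: 65 + 53 + 91 + 79 + ? → (5,5) = 355 − 288 = 67.
Column 4: 73 + 57 + 51 + 79 + ? = 355, so (1,4) = 95.
Column 5: 61 + 55 + 89 + 67 + ? = 355, so (1,5) = 83.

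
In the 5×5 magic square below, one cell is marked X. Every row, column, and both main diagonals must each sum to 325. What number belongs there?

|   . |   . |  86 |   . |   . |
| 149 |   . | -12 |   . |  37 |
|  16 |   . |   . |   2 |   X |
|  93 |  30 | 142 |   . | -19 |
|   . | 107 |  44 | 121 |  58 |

114

Row 4 must total 325; the given cells sum to 246, so (4,4) = 79.
Using row 5: 107 + 44 + 121 + 58 + ? → (5,1) = 325 − 330 = -5.
Column 1 needs 325; the known cells sum to 253, so (1,1) = 72.
Using column 3: 86 + (-12) + 142 + 44 + ? → (3,3) = 325 − 260 = 65.
Main diagonal needs 325; the known cells sum to 274, so (2,2) = 51.
The remaining cell in row 2 is (2,4) = 325 − 225 = 100.
Column 4 needs 325; the known cells sum to 302, so (1,4) = 23.
Anti-diagonal must total 325; the given cells sum to 190, so (1,5) = 135.
From row 1, 325 − (72 + 86 + 23 + 135) gives (1,2) = 9.
Column 2: 9 + 51 + 30 + 107 + ? = 325, so (3,2) = 128.
Column 5: 135 + 37 + (-19) + 58 + ? = 325, so (3,5) = 114.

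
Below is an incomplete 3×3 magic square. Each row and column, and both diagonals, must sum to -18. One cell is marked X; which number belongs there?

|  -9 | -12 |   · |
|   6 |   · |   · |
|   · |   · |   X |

-3

Row 1 needs -18; the known cells sum to -21, so (1,3) = 3.
Using column 1: -9 + 6 + ? → (3,1) = -18 − (-3) = -15.
The remaining cell in anti-diagonal is (2,2) = -18 − (-12) = -6.
Row 2 needs -18; the known cells sum to 0, so (2,3) = -18.
The remaining cell in column 2 is (3,2) = -18 − (-18) = 0.
Column 3 must total -18; the given cells sum to -15, so (3,3) = -3.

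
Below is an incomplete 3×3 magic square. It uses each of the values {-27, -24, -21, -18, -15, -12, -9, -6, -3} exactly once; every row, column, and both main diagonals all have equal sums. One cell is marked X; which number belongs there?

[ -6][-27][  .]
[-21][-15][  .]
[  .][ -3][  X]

The 9 entries sum to -135, so each line sums to -135/3 = -45.
Row 1: -6 + (-27) + ? = -45, so (1,3) = -12.
Using row 2: -21 + (-15) + ? → (2,3) = -45 − (-36) = -9.
Using column 1: -6 + (-21) + ? → (3,1) = -45 − (-27) = -18.
Column 3: -12 + (-9) + ? = -45, so (3,3) = -24.

-24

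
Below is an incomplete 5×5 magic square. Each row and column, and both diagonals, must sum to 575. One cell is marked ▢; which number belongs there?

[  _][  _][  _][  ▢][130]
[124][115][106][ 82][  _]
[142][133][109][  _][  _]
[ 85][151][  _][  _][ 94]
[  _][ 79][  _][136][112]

From row 2, 575 − (124 + 115 + 106 + 82) gives (2,5) = 148.
Column 2 must total 575; the given cells sum to 478, so (1,2) = 97.
Column 5 must total 575; the given cells sum to 484, so (3,5) = 91.
The remaining cell in anti-diagonal is (5,1) = 575 − 472 = 103.
Row 3: 142 + 133 + 109 + 91 + ? = 575, so (3,4) = 100.
Using row 5: 103 + 79 + 136 + 112 + ? → (5,3) = 575 − 430 = 145.
Column 1 needs 575; the known cells sum to 454, so (1,1) = 121.
Using main diagonal: 121 + 115 + 109 + 112 + ? → (4,4) = 575 − 457 = 118.
The remaining cell in row 4 is (4,3) = 575 − 448 = 127.
Column 3: 106 + 109 + 127 + 145 + ? = 575, so (1,3) = 88.
Using column 4: 82 + 100 + 118 + 136 + ? → (1,4) = 575 − 436 = 139.

139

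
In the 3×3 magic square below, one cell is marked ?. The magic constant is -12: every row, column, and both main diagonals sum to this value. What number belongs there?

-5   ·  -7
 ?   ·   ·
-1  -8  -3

Row 1: -5 + (-7) + ? = -12, so (1,2) = 0.
Using column 1: -5 + (-1) + ? → (2,1) = -12 − (-6) = -6.

-6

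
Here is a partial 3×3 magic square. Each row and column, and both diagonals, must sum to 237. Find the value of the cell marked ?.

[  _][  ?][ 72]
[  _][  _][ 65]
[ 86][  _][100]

107

Row 3 needs 237; the known cells sum to 186, so (3,2) = 51.
Anti-diagonal needs 237; the known cells sum to 158, so (2,2) = 79.
Row 2: 79 + 65 + ? = 237, so (2,1) = 93.
Column 1: 93 + 86 + ? = 237, so (1,1) = 58.
Column 2 must total 237; the given cells sum to 130, so (1,2) = 107.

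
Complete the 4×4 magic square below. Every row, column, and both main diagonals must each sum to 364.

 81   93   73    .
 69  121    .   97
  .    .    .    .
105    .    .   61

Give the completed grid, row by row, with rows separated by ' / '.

81 93 73 117 / 69 121 77 97 / 109 65 101 89 / 105 85 113 61

From row 1, 364 − (81 + 93 + 73) gives (1,4) = 117.
Row 2: 69 + 121 + 97 + ? = 364, so (2,3) = 77.
Using column 1: 81 + 69 + 105 + ? → (3,1) = 364 − 255 = 109.
Column 4: 117 + 97 + 61 + ? = 364, so (3,4) = 89.
Using main diagonal: 81 + 121 + 61 + ? → (3,3) = 364 − 263 = 101.
Anti-diagonal needs 364; the known cells sum to 299, so (3,2) = 65.
The remaining cell in column 2 is (4,2) = 364 − 279 = 85.
From column 3, 364 − (73 + 77 + 101) gives (4,3) = 113.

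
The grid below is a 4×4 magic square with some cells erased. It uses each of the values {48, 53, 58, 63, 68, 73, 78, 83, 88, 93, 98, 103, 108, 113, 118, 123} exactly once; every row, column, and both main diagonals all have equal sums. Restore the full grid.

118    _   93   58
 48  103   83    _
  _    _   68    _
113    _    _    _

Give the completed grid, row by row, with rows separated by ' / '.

118 73 93 58 / 48 103 83 108 / 63 88 68 123 / 113 78 98 53

The 16 entries sum to 1368, so each line sums to 1368/4 = 342.
Row 1: 118 + 93 + 58 + ? = 342, so (1,2) = 73.
Row 2 must total 342; the given cells sum to 234, so (2,4) = 108.
Column 1 must total 342; the given cells sum to 279, so (3,1) = 63.
Column 3 needs 342; the known cells sum to 244, so (4,3) = 98.
The remaining cell in main diagonal is (4,4) = 342 − 289 = 53.
From anti-diagonal, 342 − (58 + 83 + 113) gives (3,2) = 88.
Row 3: 63 + 88 + 68 + ? = 342, so (3,4) = 123.
The remaining cell in row 4 is (4,2) = 342 − 264 = 78.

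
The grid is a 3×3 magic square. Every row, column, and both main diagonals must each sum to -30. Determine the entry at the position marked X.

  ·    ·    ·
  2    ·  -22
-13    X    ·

-16

The remaining cell in row 2 is (2,2) = -30 − (-20) = -10.
Using column 1: 2 + (-13) + ? → (1,1) = -30 − (-11) = -19.
Main diagonal needs -30; the known cells sum to -29, so (3,3) = -1.
Using anti-diagonal: -10 + (-13) + ? → (1,3) = -30 − (-23) = -7.
From row 1, -30 − (-19 + (-7)) gives (1,2) = -4.
From row 3, -30 − (-13 + (-1)) gives (3,2) = -16.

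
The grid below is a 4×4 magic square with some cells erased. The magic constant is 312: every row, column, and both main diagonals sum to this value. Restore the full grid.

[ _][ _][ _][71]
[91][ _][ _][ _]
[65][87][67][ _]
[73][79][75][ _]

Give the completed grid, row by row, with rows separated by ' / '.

83 69 89 71 / 91 77 81 63 / 65 87 67 93 / 73 79 75 85

From row 3, 312 − (65 + 87 + 67) gives (3,4) = 93.
Using row 4: 73 + 79 + 75 + ? → (4,4) = 312 − 227 = 85.
Column 1 must total 312; the given cells sum to 229, so (1,1) = 83.
Column 4: 71 + 93 + 85 + ? = 312, so (2,4) = 63.
Using main diagonal: 83 + 67 + 85 + ? → (2,2) = 312 − 235 = 77.
From anti-diagonal, 312 − (71 + 87 + 73) gives (2,3) = 81.
Using column 2: 77 + 87 + 79 + ? → (1,2) = 312 − 243 = 69.
Column 3 must total 312; the given cells sum to 223, so (1,3) = 89.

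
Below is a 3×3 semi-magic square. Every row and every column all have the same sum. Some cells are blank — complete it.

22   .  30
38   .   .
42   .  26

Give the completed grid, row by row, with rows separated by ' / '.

Column 1 is already complete: 22 + 38 + 42 = 102, so that is the magic constant.
From row 1, 102 − (22 + 30) gives (1,2) = 50.
Using row 3: 42 + 26 + ? → (3,2) = 102 − 68 = 34.
The remaining cell in column 2 is (2,2) = 102 − 84 = 18.
Column 3 must total 102; the given cells sum to 56, so (2,3) = 46.

22 50 30 / 38 18 46 / 42 34 26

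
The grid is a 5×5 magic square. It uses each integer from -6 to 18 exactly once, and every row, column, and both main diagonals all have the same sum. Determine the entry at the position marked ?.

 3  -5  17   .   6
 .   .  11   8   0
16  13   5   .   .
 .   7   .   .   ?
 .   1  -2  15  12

The entries are -6 through 18, which sum to 150, so each line sums to 150/5 = 30.
Row 1 must total 30; the given cells sum to 21, so (1,4) = 9.
Row 5: 1 + (-2) + 15 + 12 + ? = 30, so (5,1) = 4.
From column 2, 30 − (-5 + 13 + 7 + 1) gives (2,2) = 14.
From column 3, 30 − (17 + 11 + 5 + (-2)) gives (4,3) = -1.
From main diagonal, 30 − (3 + 14 + 5 + 12) gives (4,4) = -4.
Using row 2: 14 + 11 + 8 + 0 + ? → (2,1) = 30 − 33 = -3.
The remaining cell in column 1 is (4,1) = 30 − 20 = 10.
Using column 4: 9 + 8 + (-4) + 15 + ? → (3,4) = 30 − 28 = 2.
Row 3: 16 + 13 + 5 + 2 + ? = 30, so (3,5) = -6.
Row 4 must total 30; the given cells sum to 12, so (4,5) = 18.

18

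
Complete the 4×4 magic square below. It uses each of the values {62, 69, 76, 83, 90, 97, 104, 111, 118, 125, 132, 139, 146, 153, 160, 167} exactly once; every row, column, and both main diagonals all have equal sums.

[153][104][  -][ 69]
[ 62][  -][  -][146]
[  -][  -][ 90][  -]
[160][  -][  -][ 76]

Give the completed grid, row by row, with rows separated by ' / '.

153 104 132 69 / 62 139 111 146 / 83 118 90 167 / 160 97 125 76

The 16 entries sum to 1832, so each line sums to 1832/4 = 458.
Row 1 must total 458; the given cells sum to 326, so (1,3) = 132.
The remaining cell in column 1 is (3,1) = 458 − 375 = 83.
Using column 4: 69 + 146 + 76 + ? → (3,4) = 458 − 291 = 167.
Main diagonal needs 458; the known cells sum to 319, so (2,2) = 139.
Row 2 needs 458; the known cells sum to 347, so (2,3) = 111.
Using row 3: 83 + 90 + 167 + ? → (3,2) = 458 − 340 = 118.
Column 2: 104 + 139 + 118 + ? = 458, so (4,2) = 97.
From column 3, 458 − (132 + 111 + 90) gives (4,3) = 125.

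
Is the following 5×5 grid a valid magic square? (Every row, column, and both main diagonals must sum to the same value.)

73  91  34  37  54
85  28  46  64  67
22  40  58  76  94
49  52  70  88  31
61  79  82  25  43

No — anti-diagonal sums to 289 but column 3 sums to 290.

Row 1: 73 + 91 + 34 + 37 + 54 = 289.
Row 2: 85 + 28 + 46 + 64 + 67 = 290.
Row 3: 22 + 40 + 58 + 76 + 94 = 290.
Row 4: 49 + 52 + 70 + 88 + 31 = 290.
Row 5: 61 + 79 + 82 + 25 + 43 = 290.
Column 1: 73 + 85 + 22 + 49 + 61 = 290.
Column 2: 91 + 28 + 40 + 52 + 79 = 290.
Column 3: 34 + 46 + 58 + 70 + 82 = 290.
Column 4: 37 + 64 + 76 + 88 + 25 = 290.
Column 5: 54 + 67 + 94 + 31 + 43 = 289.
Main diagonal: 73 + 28 + 58 + 88 + 43 = 290.
Anti-diagonal: 54 + 64 + 58 + 52 + 61 = 289.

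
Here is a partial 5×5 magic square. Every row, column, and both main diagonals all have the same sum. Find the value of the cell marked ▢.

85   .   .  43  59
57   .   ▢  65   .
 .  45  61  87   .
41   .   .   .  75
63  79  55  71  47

Row 5 is complete and sums to 315; that is the magic constant.
Column 1 must total 315; the given cells sum to 246, so (3,1) = 69.
Using column 4: 43 + 65 + 87 + 71 + ? → (4,4) = 315 − 266 = 49.
Main diagonal: 85 + 61 + 49 + 47 + ? = 315, so (2,2) = 73.
Anti-diagonal needs 315; the known cells sum to 248, so (4,2) = 67.
Row 3 needs 315; the known cells sum to 262, so (3,5) = 53.
Using row 4: 41 + 67 + 49 + 75 + ? → (4,3) = 315 − 232 = 83.
Using column 2: 73 + 45 + 67 + 79 + ? → (1,2) = 315 − 264 = 51.
From column 5, 315 − (59 + 53 + 75 + 47) gives (2,5) = 81.
From row 1, 315 − (85 + 51 + 43 + 59) gives (1,3) = 77.
The remaining cell in row 2 is (2,3) = 315 − 276 = 39.

39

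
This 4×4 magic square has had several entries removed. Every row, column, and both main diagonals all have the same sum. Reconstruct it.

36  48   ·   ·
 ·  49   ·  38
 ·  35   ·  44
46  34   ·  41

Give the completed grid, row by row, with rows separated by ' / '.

36 48 39 43 / 37 49 42 38 / 47 35 40 44 / 46 34 45 41

Column 2 is already complete: 48 + 49 + 35 + 34 = 166, so that is the magic constant.
Row 4 needs 166; the known cells sum to 121, so (4,3) = 45.
The remaining cell in column 4 is (1,4) = 166 − 123 = 43.
Main diagonal needs 166; the known cells sum to 126, so (3,3) = 40.
Anti-diagonal must total 166; the given cells sum to 124, so (2,3) = 42.
Row 1 must total 166; the given cells sum to 127, so (1,3) = 39.
Row 2: 49 + 42 + 38 + ? = 166, so (2,1) = 37.
From row 3, 166 − (35 + 40 + 44) gives (3,1) = 47.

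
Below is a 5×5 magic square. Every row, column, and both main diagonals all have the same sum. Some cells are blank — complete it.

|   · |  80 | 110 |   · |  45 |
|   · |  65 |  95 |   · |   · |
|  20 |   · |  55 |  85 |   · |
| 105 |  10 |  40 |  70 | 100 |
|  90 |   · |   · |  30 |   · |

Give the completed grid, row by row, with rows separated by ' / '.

Row 4 is already complete: 105 + 10 + 40 + 70 + 100 = 325, so that is the magic constant.
Column 3 must total 325; the given cells sum to 300, so (5,3) = 25.
Anti-diagonal must total 325; the given cells sum to 200, so (2,4) = 125.
Column 4 needs 325; the known cells sum to 310, so (1,4) = 15.
Row 1: 80 + 110 + 15 + 45 + ? = 325, so (1,1) = 75.
Using column 1: 75 + 20 + 105 + 90 + ? → (2,1) = 325 − 290 = 35.
Main diagonal must total 325; the given cells sum to 265, so (5,5) = 60.
Row 2: 35 + 65 + 95 + 125 + ? = 325, so (2,5) = 5.
Row 5: 90 + 25 + 30 + 60 + ? = 325, so (5,2) = 120.
Column 2 must total 325; the given cells sum to 275, so (3,2) = 50.
Using column 5: 45 + 5 + 100 + 60 + ? → (3,5) = 325 − 210 = 115.

75 80 110 15 45 / 35 65 95 125 5 / 20 50 55 85 115 / 105 10 40 70 100 / 90 120 25 30 60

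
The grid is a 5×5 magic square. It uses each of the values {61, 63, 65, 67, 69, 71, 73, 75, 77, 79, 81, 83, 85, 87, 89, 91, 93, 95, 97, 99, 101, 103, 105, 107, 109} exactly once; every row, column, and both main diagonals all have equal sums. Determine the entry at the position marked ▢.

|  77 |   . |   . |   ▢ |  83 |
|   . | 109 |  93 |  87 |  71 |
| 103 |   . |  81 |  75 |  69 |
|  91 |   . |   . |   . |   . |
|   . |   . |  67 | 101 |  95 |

The 25 entries sum to 2125, so each line sums to 2125/5 = 425.
Row 2: 109 + 93 + 87 + 71 + ? = 425, so (2,1) = 65.
From row 3, 425 − (103 + 81 + 75 + 69) gives (3,2) = 97.
Column 1 must total 425; the given cells sum to 336, so (5,1) = 89.
Using column 5: 83 + 71 + 69 + 95 + ? → (4,5) = 425 − 318 = 107.
The remaining cell in main diagonal is (4,4) = 425 − 362 = 63.
Using anti-diagonal: 83 + 87 + 81 + 89 + ? → (4,2) = 425 − 340 = 85.
From row 4, 425 − (91 + 85 + 63 + 107) gives (4,3) = 79.
Row 5: 89 + 67 + 101 + 95 + ? = 425, so (5,2) = 73.
From column 2, 425 − (109 + 97 + 85 + 73) gives (1,2) = 61.
Column 3: 93 + 81 + 79 + 67 + ? = 425, so (1,3) = 105.
From column 4, 425 − (87 + 75 + 63 + 101) gives (1,4) = 99.

99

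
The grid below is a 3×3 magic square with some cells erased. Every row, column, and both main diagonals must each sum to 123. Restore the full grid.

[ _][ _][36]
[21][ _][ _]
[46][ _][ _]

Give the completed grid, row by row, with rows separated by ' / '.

Column 1: 21 + 46 + ? = 123, so (1,1) = 56.
Anti-diagonal needs 123; the known cells sum to 82, so (2,2) = 41.
Row 1: 56 + 36 + ? = 123, so (1,2) = 31.
The remaining cell in row 2 is (2,3) = 123 − 62 = 61.
Column 2 needs 123; the known cells sum to 72, so (3,2) = 51.
Using column 3: 36 + 61 + ? → (3,3) = 123 − 97 = 26.

56 31 36 / 21 41 61 / 46 51 26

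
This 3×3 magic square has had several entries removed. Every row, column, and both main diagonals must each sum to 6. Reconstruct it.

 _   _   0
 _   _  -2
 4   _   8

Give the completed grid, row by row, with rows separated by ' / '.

The remaining cell in row 3 is (3,2) = 6 − 12 = -6.
Anti-diagonal needs 6; the known cells sum to 4, so (2,2) = 2.
Row 2 needs 6; the known cells sum to 0, so (2,1) = 6.
Using column 1: 6 + 4 + ? → (1,1) = 6 − 10 = -4.
The remaining cell in column 2 is (1,2) = 6 − (-4) = 10.

-4 10 0 / 6 2 -2 / 4 -6 8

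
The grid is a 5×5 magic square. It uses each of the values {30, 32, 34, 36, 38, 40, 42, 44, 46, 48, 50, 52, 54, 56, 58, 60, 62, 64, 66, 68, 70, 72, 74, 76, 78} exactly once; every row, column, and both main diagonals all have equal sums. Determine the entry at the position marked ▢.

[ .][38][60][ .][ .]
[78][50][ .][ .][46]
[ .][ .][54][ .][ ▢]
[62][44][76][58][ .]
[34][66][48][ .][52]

68

The 25 entries sum to 1350, so each line sums to 1350/5 = 270.
Row 4: 62 + 44 + 76 + 58 + ? = 270, so (4,5) = 30.
Row 5 must total 270; the given cells sum to 200, so (5,4) = 70.
From column 2, 270 − (38 + 50 + 44 + 66) gives (3,2) = 72.
Column 3 must total 270; the given cells sum to 238, so (2,3) = 32.
Using main diagonal: 50 + 54 + 58 + 52 + ? → (1,1) = 270 − 214 = 56.
Row 2 must total 270; the given cells sum to 206, so (2,4) = 64.
The remaining cell in column 1 is (3,1) = 270 − 230 = 40.
Anti-diagonal must total 270; the given cells sum to 196, so (1,5) = 74.
Using row 1: 56 + 38 + 60 + 74 + ? → (1,4) = 270 − 228 = 42.
Column 4 needs 270; the known cells sum to 234, so (3,4) = 36.
The remaining cell in column 5 is (3,5) = 270 − 202 = 68.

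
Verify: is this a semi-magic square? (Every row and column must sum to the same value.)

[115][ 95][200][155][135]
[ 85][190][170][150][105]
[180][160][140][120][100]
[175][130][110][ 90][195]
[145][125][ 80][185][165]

Yes

Row 1: 115 + 95 + 200 + 155 + 135 = 700.
Row 2: 85 + 190 + 170 + 150 + 105 = 700.
Row 3: 180 + 160 + 140 + 120 + 100 = 700.
Row 4: 175 + 130 + 110 + 90 + 195 = 700.
Row 5: 145 + 125 + 80 + 185 + 165 = 700.
Column 1: 115 + 85 + 180 + 175 + 145 = 700.
Column 2: 95 + 190 + 160 + 130 + 125 = 700.
Column 3: 200 + 170 + 140 + 110 + 80 = 700.
Column 4: 155 + 150 + 120 + 90 + 185 = 700.
Column 5: 135 + 105 + 100 + 195 + 165 = 700.
All lines sum to 700.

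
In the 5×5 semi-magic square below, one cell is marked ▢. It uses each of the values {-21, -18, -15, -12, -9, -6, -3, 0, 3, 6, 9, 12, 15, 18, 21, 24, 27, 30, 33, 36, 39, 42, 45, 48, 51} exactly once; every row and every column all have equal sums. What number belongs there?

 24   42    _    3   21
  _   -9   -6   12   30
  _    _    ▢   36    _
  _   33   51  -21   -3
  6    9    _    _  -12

The 25 entries sum to 375, so each line sums to 375/5 = 75.
Row 1: 24 + 42 + 3 + 21 + ? = 75, so (1,3) = -15.
From row 2, 75 − (-9 + (-6) + 12 + 30) gives (2,1) = 48.
The remaining cell in row 4 is (4,1) = 75 − 60 = 15.
The remaining cell in column 1 is (3,1) = 75 − 93 = -18.
Column 2: 42 + (-9) + 33 + 9 + ? = 75, so (3,2) = 0.
Using column 4: 3 + 12 + 36 + (-21) + ? → (5,4) = 75 − 30 = 45.
Using column 5: 21 + 30 + (-3) + (-12) + ? → (3,5) = 75 − 36 = 39.
The remaining cell in row 3 is (3,3) = 75 − 57 = 18.

18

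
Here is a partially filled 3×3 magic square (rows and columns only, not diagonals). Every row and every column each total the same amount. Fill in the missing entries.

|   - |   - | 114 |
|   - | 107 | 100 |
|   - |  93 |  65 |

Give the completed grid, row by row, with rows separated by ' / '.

86 79 114 / 72 107 100 / 121 93 65

Column 3 is already complete: 114 + 100 + 65 = 279, so that is the magic constant.
Row 2: 107 + 100 + ? = 279, so (2,1) = 72.
Using row 3: 93 + 65 + ? → (3,1) = 279 − 158 = 121.
Using column 1: 72 + 121 + ? → (1,1) = 279 − 193 = 86.
Column 2 needs 279; the known cells sum to 200, so (1,2) = 79.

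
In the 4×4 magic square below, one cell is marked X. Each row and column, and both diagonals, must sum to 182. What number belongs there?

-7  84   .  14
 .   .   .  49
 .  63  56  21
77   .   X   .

7

From row 1, 182 − (-7 + 84 + 14) gives (1,3) = 91.
Using row 3: 63 + 56 + 21 + ? → (3,1) = 182 − 140 = 42.
Column 1: -7 + 42 + 77 + ? = 182, so (2,1) = 70.
Using column 4: 14 + 49 + 21 + ? → (4,4) = 182 − 84 = 98.
Main diagonal must total 182; the given cells sum to 147, so (2,2) = 35.
Using anti-diagonal: 14 + 63 + 77 + ? → (2,3) = 182 − 154 = 28.
The remaining cell in column 2 is (4,2) = 182 − 182 = 0.
Column 3 needs 182; the known cells sum to 175, so (4,3) = 7.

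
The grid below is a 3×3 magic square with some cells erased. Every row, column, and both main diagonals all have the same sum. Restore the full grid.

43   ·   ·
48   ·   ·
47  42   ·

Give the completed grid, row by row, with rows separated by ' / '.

Column 1 is already complete: 43 + 48 + 47 = 138, so that is the magic constant.
Using row 3: 47 + 42 + ? → (3,3) = 138 − 89 = 49.
Main diagonal needs 138; the known cells sum to 92, so (2,2) = 46.
The remaining cell in anti-diagonal is (1,3) = 138 − 93 = 45.
Row 1 needs 138; the known cells sum to 88, so (1,2) = 50.
From row 2, 138 − (48 + 46) gives (2,3) = 44.

43 50 45 / 48 46 44 / 47 42 49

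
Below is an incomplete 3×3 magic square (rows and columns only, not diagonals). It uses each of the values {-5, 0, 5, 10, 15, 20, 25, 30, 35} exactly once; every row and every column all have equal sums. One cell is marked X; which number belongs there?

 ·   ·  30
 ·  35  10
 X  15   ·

The 9 entries sum to 135, so each line sums to 135/3 = 45.
The remaining cell in row 2 is (2,1) = 45 − 45 = 0.
The remaining cell in column 2 is (1,2) = 45 − 50 = -5.
Using column 3: 30 + 10 + ? → (3,3) = 45 − 40 = 5.
Using row 1: -5 + 30 + ? → (1,1) = 45 − 25 = 20.
Row 3 must total 45; the given cells sum to 20, so (3,1) = 25.

25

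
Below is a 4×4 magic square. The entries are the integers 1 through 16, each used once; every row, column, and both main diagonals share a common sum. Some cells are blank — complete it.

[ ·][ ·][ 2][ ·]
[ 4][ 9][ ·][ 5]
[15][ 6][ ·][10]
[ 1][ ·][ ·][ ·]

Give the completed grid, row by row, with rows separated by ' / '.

14 7 2 11 / 4 9 16 5 / 15 6 3 10 / 1 12 13 8

The entries are 1 through 16, which sum to 136, so each line sums to 136/4 = 34.
Row 2 needs 34; the known cells sum to 18, so (2,3) = 16.
Row 3: 15 + 6 + 10 + ? = 34, so (3,3) = 3.
Column 1 needs 34; the known cells sum to 20, so (1,1) = 14.
The remaining cell in column 3 is (4,3) = 34 − 21 = 13.
From main diagonal, 34 − (14 + 9 + 3) gives (4,4) = 8.
From anti-diagonal, 34 − (16 + 6 + 1) gives (1,4) = 11.
Using row 1: 14 + 2 + 11 + ? → (1,2) = 34 − 27 = 7.
The remaining cell in row 4 is (4,2) = 34 − 22 = 12.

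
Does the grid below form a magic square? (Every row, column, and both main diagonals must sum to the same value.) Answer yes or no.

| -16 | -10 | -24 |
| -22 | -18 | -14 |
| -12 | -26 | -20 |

Row 1: -16 + (-10) + (-24) = -50.
Row 2: -22 + (-18) + (-14) = -54.
Row 3: -12 + (-26) + (-20) = -58.
Column 1: -16 + (-22) + (-12) = -50.
Column 2: -10 + (-18) + (-26) = -54.
Column 3: -24 + (-14) + (-20) = -58.
Main diagonal: -16 + (-18) + (-20) = -54.
Anti-diagonal: -24 + (-18) + (-12) = -54.

No — column 2 sums to -54 but column 3 sums to -58.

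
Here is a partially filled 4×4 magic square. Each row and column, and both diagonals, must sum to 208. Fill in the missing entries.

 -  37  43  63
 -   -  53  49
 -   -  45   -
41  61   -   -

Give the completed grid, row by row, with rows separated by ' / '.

65 37 43 63 / 47 59 53 49 / 55 51 45 57 / 41 61 67 39

The remaining cell in row 1 is (1,1) = 208 − 143 = 65.
From column 3, 208 − (43 + 53 + 45) gives (4,3) = 67.
Anti-diagonal: 63 + 53 + 41 + ? = 208, so (3,2) = 51.
The remaining cell in row 4 is (4,4) = 208 − 169 = 39.
Column 2: 37 + 51 + 61 + ? = 208, so (2,2) = 59.
From column 4, 208 − (63 + 49 + 39) gives (3,4) = 57.
From row 2, 208 − (59 + 53 + 49) gives (2,1) = 47.
Row 3: 51 + 45 + 57 + ? = 208, so (3,1) = 55.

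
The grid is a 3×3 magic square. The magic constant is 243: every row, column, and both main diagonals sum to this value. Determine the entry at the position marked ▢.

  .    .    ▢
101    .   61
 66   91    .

96

Using row 2: 101 + 61 + ? → (2,2) = 243 − 162 = 81.
From row 3, 243 − (66 + 91) gives (3,3) = 86.
Column 1 must total 243; the given cells sum to 167, so (1,1) = 76.
Column 2 needs 243; the known cells sum to 172, so (1,2) = 71.
Column 3 needs 243; the known cells sum to 147, so (1,3) = 96.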